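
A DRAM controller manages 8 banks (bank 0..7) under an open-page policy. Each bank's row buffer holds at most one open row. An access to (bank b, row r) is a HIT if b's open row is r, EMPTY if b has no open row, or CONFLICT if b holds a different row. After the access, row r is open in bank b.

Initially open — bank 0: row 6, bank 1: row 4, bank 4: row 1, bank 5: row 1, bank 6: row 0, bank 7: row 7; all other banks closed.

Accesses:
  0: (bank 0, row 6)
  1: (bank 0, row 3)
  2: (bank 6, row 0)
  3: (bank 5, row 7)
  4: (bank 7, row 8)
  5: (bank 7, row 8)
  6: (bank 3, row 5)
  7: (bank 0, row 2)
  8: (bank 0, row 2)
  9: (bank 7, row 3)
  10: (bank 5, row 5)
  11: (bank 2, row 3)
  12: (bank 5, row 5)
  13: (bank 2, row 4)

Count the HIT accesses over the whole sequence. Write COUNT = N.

0: bank 0 row 6 — prev 6 → HIT
1: bank 0 row 3 — prev 6 → CONFLICT
2: bank 6 row 0 — prev 0 → HIT
3: bank 5 row 7 — prev 1 → CONFLICT
4: bank 7 row 8 — prev 7 → CONFLICT
5: bank 7 row 8 — prev 8 → HIT
6: bank 3 row 5 — prev None → EMPTY
7: bank 0 row 2 — prev 3 → CONFLICT
8: bank 0 row 2 — prev 2 → HIT
9: bank 7 row 3 — prev 8 → CONFLICT
10: bank 5 row 5 — prev 7 → CONFLICT
11: bank 2 row 3 — prev None → EMPTY
12: bank 5 row 5 — prev 5 → HIT
13: bank 2 row 4 — prev 3 → CONFLICT

COUNT = 5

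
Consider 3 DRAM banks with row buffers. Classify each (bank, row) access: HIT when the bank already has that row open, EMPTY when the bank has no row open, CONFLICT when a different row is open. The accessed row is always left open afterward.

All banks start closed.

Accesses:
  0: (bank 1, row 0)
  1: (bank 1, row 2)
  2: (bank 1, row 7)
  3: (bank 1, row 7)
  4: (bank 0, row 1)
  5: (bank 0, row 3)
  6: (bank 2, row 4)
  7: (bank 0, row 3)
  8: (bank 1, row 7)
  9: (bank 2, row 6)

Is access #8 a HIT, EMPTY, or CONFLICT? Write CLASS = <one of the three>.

CLASS = HIT

0: bank 1 row 0 — prev None → EMPTY
1: bank 1 row 2 — prev 0 → CONFLICT
2: bank 1 row 7 — prev 2 → CONFLICT
3: bank 1 row 7 — prev 7 → HIT
4: bank 0 row 1 — prev None → EMPTY
5: bank 0 row 3 — prev 1 → CONFLICT
6: bank 2 row 4 — prev None → EMPTY
7: bank 0 row 3 — prev 3 → HIT
8: bank 1 row 7 — prev 7 → HIT
9: bank 2 row 6 — prev 4 → CONFLICT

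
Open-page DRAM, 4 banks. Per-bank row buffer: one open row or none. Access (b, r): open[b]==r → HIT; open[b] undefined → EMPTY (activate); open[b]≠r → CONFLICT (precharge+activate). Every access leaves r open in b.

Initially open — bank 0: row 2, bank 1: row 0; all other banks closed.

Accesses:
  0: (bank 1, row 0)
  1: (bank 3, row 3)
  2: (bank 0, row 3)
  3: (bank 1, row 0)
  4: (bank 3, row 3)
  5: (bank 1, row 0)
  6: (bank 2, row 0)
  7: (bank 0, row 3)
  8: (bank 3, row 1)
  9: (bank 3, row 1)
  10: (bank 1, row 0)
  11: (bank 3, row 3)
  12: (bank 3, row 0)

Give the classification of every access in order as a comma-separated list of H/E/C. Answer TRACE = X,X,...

  [0] b1 r0: had r0 ⇒ H
  [1] b3 r3: no row ⇒ E
  [2] b0 r3: had r2 ⇒ C
  [3] b1 r0: had r0 ⇒ H
  [4] b3 r3: had r3 ⇒ H
  [5] b1 r0: had r0 ⇒ H
  [6] b2 r0: no row ⇒ E
  [7] b0 r3: had r3 ⇒ H
  [8] b3 r1: had r3 ⇒ C
  [9] b3 r1: had r1 ⇒ H
  [10] b1 r0: had r0 ⇒ H
  [11] b3 r3: had r1 ⇒ C
  [12] b3 r0: had r3 ⇒ C

TRACE = H,E,C,H,H,H,E,H,C,H,H,C,C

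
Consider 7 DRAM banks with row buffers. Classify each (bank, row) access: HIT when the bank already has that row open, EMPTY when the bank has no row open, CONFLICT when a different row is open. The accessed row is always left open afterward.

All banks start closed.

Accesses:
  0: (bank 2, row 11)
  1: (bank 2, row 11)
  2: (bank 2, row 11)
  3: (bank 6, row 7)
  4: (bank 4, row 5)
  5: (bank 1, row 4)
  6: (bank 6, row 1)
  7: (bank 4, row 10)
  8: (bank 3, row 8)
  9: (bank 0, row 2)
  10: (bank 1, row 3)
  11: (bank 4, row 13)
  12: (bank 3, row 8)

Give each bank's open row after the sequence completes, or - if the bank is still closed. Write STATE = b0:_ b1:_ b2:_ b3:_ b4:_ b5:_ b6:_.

#0 (2,11) E
#1 (2,11) H  (was 11)
#2 (2,11) H  (was 11)
#3 (6,7) E
#4 (4,5) E
#5 (1,4) E
#6 (6,1) C  (was 7)
#7 (4,10) C  (was 5)
#8 (3,8) E
#9 (0,2) E
#10 (1,3) C  (was 4)
#11 (4,13) C  (was 10)
#12 (3,8) H  (was 8)

STATE = b0:2 b1:3 b2:11 b3:8 b4:13 b5:- b6:1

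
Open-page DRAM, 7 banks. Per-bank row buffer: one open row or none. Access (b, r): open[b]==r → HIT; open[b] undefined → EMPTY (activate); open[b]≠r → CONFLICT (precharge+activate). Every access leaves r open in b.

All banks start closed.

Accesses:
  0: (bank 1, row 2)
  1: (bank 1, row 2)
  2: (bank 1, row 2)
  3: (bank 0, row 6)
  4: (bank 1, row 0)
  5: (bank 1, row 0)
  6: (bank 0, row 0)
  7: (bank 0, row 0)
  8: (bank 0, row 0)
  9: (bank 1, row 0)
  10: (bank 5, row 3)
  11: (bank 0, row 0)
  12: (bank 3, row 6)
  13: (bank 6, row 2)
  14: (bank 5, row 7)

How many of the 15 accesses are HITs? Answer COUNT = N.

0: bank 1 row 2 — prev None → EMPTY
1: bank 1 row 2 — prev 2 → HIT
2: bank 1 row 2 — prev 2 → HIT
3: bank 0 row 6 — prev None → EMPTY
4: bank 1 row 0 — prev 2 → CONFLICT
5: bank 1 row 0 — prev 0 → HIT
6: bank 0 row 0 — prev 6 → CONFLICT
7: bank 0 row 0 — prev 0 → HIT
8: bank 0 row 0 — prev 0 → HIT
9: bank 1 row 0 — prev 0 → HIT
10: bank 5 row 3 — prev None → EMPTY
11: bank 0 row 0 — prev 0 → HIT
12: bank 3 row 6 — prev None → EMPTY
13: bank 6 row 2 — prev None → EMPTY
14: bank 5 row 7 — prev 3 → CONFLICT

COUNT = 7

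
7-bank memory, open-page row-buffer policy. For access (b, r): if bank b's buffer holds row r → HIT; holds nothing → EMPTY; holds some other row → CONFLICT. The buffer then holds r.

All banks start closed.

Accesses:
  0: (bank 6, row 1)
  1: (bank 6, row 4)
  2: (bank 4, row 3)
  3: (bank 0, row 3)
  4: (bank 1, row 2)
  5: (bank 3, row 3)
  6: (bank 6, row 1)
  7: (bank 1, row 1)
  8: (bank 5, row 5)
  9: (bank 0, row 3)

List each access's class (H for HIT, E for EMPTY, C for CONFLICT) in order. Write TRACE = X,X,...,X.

  [0] b6 r1: no row ⇒ E
  [1] b6 r4: had r1 ⇒ C
  [2] b4 r3: no row ⇒ E
  [3] b0 r3: no row ⇒ E
  [4] b1 r2: no row ⇒ E
  [5] b3 r3: no row ⇒ E
  [6] b6 r1: had r4 ⇒ C
  [7] b1 r1: had r2 ⇒ C
  [8] b5 r5: no row ⇒ E
  [9] b0 r3: had r3 ⇒ H

TRACE = E,C,E,E,E,E,C,C,E,H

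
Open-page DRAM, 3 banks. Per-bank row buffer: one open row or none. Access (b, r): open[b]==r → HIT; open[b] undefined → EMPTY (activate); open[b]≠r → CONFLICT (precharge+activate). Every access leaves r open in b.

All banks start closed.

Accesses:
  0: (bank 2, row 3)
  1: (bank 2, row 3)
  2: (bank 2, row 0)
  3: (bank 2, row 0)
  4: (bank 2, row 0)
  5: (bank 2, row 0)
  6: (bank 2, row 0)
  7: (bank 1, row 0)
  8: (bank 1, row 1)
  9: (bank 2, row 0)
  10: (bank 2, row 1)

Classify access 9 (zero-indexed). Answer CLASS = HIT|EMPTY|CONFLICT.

0: bank 2 row 3 — prev None → EMPTY
1: bank 2 row 3 — prev 3 → HIT
2: bank 2 row 0 — prev 3 → CONFLICT
3: bank 2 row 0 — prev 0 → HIT
4: bank 2 row 0 — prev 0 → HIT
5: bank 2 row 0 — prev 0 → HIT
6: bank 2 row 0 — prev 0 → HIT
7: bank 1 row 0 — prev None → EMPTY
8: bank 1 row 1 — prev 0 → CONFLICT
9: bank 2 row 0 — prev 0 → HIT
10: bank 2 row 1 — prev 0 → CONFLICT

CLASS = HIT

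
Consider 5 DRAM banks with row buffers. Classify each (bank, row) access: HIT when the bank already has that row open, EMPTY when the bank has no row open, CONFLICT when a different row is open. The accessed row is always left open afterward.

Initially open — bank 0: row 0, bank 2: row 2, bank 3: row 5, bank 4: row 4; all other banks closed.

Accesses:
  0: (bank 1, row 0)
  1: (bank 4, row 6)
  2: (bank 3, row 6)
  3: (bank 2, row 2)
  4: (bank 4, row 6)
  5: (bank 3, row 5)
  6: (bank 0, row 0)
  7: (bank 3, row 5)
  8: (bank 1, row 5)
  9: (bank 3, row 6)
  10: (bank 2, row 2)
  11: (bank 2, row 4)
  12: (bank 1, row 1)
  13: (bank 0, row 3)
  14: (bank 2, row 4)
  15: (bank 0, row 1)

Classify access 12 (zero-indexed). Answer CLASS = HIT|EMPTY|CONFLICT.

CLASS = CONFLICT

0: bank 1 row 0 — prev None → EMPTY
1: bank 4 row 6 — prev 4 → CONFLICT
2: bank 3 row 6 — prev 5 → CONFLICT
3: bank 2 row 2 — prev 2 → HIT
4: bank 4 row 6 — prev 6 → HIT
5: bank 3 row 5 — prev 6 → CONFLICT
6: bank 0 row 0 — prev 0 → HIT
7: bank 3 row 5 — prev 5 → HIT
8: bank 1 row 5 — prev 0 → CONFLICT
9: bank 3 row 6 — prev 5 → CONFLICT
10: bank 2 row 2 — prev 2 → HIT
11: bank 2 row 4 — prev 2 → CONFLICT
12: bank 1 row 1 — prev 5 → CONFLICT
13: bank 0 row 3 — prev 0 → CONFLICT
14: bank 2 row 4 — prev 4 → HIT
15: bank 0 row 1 — prev 3 → CONFLICT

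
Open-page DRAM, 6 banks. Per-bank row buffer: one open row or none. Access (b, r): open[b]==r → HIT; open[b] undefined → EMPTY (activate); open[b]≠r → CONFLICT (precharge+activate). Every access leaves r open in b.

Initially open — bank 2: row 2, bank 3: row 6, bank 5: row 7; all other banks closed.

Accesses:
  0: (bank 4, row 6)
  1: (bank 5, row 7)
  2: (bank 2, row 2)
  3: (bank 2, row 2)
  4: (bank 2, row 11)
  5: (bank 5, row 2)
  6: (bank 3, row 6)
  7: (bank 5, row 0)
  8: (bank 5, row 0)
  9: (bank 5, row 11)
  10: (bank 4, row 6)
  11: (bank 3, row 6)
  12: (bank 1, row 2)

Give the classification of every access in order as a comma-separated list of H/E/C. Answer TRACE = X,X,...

TRACE = E,H,H,H,C,C,H,C,H,C,H,H,E

step 0: bank4 None->6 [EMPTY]
step 1: bank5 7->7 [HIT]
step 2: bank2 2->2 [HIT]
step 3: bank2 2->2 [HIT]
step 4: bank2 2->11 [CONFLICT]
step 5: bank5 7->2 [CONFLICT]
step 6: bank3 6->6 [HIT]
step 7: bank5 2->0 [CONFLICT]
step 8: bank5 0->0 [HIT]
step 9: bank5 0->11 [CONFLICT]
step 10: bank4 6->6 [HIT]
step 11: bank3 6->6 [HIT]
step 12: bank1 None->2 [EMPTY]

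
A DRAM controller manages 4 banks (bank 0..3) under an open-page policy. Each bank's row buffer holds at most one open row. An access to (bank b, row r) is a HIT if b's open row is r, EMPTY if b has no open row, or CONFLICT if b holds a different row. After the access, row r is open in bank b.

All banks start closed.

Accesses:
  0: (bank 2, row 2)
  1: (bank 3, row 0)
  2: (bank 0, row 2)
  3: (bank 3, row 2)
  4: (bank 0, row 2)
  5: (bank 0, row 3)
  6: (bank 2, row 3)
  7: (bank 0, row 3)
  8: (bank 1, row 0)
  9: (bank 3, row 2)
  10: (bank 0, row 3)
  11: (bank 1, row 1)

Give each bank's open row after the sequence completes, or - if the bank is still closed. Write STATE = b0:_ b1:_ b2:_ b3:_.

step 0: bank2 None->2 [EMPTY]
step 1: bank3 None->0 [EMPTY]
step 2: bank0 None->2 [EMPTY]
step 3: bank3 0->2 [CONFLICT]
step 4: bank0 2->2 [HIT]
step 5: bank0 2->3 [CONFLICT]
step 6: bank2 2->3 [CONFLICT]
step 7: bank0 3->3 [HIT]
step 8: bank1 None->0 [EMPTY]
step 9: bank3 2->2 [HIT]
step 10: bank0 3->3 [HIT]
step 11: bank1 0->1 [CONFLICT]

STATE = b0:3 b1:1 b2:3 b3:2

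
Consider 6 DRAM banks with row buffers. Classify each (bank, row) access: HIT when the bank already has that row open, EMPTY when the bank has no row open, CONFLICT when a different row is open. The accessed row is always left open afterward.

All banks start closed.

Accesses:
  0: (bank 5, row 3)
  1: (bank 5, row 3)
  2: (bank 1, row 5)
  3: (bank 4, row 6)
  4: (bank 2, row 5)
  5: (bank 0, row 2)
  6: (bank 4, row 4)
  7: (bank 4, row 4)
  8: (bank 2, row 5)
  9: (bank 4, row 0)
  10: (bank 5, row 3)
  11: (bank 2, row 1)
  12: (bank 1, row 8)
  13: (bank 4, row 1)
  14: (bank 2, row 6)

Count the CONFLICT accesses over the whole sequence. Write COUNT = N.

  [0] b5 r3: no row ⇒ E
  [1] b5 r3: had r3 ⇒ H
  [2] b1 r5: no row ⇒ E
  [3] b4 r6: no row ⇒ E
  [4] b2 r5: no row ⇒ E
  [5] b0 r2: no row ⇒ E
  [6] b4 r4: had r6 ⇒ C
  [7] b4 r4: had r4 ⇒ H
  [8] b2 r5: had r5 ⇒ H
  [9] b4 r0: had r4 ⇒ C
  [10] b5 r3: had r3 ⇒ H
  [11] b2 r1: had r5 ⇒ C
  [12] b1 r8: had r5 ⇒ C
  [13] b4 r1: had r0 ⇒ C
  [14] b2 r6: had r1 ⇒ C

COUNT = 6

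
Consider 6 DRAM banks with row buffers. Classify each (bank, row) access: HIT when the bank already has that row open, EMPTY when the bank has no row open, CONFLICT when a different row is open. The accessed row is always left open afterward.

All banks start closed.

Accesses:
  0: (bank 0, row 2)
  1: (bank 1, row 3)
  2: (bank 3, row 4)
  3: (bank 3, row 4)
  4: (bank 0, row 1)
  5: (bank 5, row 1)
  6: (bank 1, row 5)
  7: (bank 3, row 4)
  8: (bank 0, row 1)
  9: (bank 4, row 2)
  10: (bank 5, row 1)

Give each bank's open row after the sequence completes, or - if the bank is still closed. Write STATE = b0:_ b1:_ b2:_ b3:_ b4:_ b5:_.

#0 (0,2) E
#1 (1,3) E
#2 (3,4) E
#3 (3,4) H  (was 4)
#4 (0,1) C  (was 2)
#5 (5,1) E
#6 (1,5) C  (was 3)
#7 (3,4) H  (was 4)
#8 (0,1) H  (was 1)
#9 (4,2) E
#10 (5,1) H  (was 1)

STATE = b0:1 b1:5 b2:- b3:4 b4:2 b5:1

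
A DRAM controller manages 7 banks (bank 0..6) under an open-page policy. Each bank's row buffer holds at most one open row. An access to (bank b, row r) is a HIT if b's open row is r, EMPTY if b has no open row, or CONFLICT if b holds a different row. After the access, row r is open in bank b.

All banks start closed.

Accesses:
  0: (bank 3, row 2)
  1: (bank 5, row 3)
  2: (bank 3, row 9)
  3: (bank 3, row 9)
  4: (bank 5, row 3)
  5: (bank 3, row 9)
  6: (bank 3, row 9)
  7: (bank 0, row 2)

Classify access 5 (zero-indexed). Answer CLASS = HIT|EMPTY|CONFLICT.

#0 (3,2) E
#1 (5,3) E
#2 (3,9) C  (was 2)
#3 (3,9) H  (was 9)
#4 (5,3) H  (was 3)
#5 (3,9) H  (was 9)
#6 (3,9) H  (was 9)
#7 (0,2) E

CLASS = HIT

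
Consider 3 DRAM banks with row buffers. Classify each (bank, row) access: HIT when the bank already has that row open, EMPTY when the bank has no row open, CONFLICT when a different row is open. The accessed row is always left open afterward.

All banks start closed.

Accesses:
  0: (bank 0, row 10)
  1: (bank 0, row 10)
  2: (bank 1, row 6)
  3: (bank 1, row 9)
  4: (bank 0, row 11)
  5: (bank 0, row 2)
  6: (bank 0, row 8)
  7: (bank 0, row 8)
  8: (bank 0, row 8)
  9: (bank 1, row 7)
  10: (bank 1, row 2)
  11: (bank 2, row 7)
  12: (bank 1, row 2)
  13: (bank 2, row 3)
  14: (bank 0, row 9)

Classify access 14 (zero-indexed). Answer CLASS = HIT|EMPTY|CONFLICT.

CLASS = CONFLICT

  [0] b0 r10: no row ⇒ E
  [1] b0 r10: had r10 ⇒ H
  [2] b1 r6: no row ⇒ E
  [3] b1 r9: had r6 ⇒ C
  [4] b0 r11: had r10 ⇒ C
  [5] b0 r2: had r11 ⇒ C
  [6] b0 r8: had r2 ⇒ C
  [7] b0 r8: had r8 ⇒ H
  [8] b0 r8: had r8 ⇒ H
  [9] b1 r7: had r9 ⇒ C
  [10] b1 r2: had r7 ⇒ C
  [11] b2 r7: no row ⇒ E
  [12] b1 r2: had r2 ⇒ H
  [13] b2 r3: had r7 ⇒ C
  [14] b0 r9: had r8 ⇒ C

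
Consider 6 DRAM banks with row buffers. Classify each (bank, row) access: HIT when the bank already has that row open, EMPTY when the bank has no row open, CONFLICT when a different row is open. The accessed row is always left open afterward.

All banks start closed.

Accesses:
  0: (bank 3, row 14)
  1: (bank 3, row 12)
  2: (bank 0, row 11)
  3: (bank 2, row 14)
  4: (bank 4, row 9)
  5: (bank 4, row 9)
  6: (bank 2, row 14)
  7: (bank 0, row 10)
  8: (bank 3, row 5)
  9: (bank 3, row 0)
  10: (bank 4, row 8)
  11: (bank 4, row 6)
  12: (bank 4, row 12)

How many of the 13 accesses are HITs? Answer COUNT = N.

COUNT = 2

step 0: bank3 None->14 [EMPTY]
step 1: bank3 14->12 [CONFLICT]
step 2: bank0 None->11 [EMPTY]
step 3: bank2 None->14 [EMPTY]
step 4: bank4 None->9 [EMPTY]
step 5: bank4 9->9 [HIT]
step 6: bank2 14->14 [HIT]
step 7: bank0 11->10 [CONFLICT]
step 8: bank3 12->5 [CONFLICT]
step 9: bank3 5->0 [CONFLICT]
step 10: bank4 9->8 [CONFLICT]
step 11: bank4 8->6 [CONFLICT]
step 12: bank4 6->12 [CONFLICT]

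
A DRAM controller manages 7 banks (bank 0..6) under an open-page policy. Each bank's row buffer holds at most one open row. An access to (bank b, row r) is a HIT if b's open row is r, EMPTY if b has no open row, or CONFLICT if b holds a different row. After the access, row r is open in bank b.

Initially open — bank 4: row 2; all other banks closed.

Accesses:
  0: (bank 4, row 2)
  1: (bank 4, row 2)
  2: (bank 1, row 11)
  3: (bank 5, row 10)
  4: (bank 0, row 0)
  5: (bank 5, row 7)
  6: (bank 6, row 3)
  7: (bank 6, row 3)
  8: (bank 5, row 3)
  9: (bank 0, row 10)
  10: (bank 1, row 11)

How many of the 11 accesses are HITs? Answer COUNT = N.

step 0: bank4 2->2 [HIT]
step 1: bank4 2->2 [HIT]
step 2: bank1 None->11 [EMPTY]
step 3: bank5 None->10 [EMPTY]
step 4: bank0 None->0 [EMPTY]
step 5: bank5 10->7 [CONFLICT]
step 6: bank6 None->3 [EMPTY]
step 7: bank6 3->3 [HIT]
step 8: bank5 7->3 [CONFLICT]
step 9: bank0 0->10 [CONFLICT]
step 10: bank1 11->11 [HIT]

COUNT = 4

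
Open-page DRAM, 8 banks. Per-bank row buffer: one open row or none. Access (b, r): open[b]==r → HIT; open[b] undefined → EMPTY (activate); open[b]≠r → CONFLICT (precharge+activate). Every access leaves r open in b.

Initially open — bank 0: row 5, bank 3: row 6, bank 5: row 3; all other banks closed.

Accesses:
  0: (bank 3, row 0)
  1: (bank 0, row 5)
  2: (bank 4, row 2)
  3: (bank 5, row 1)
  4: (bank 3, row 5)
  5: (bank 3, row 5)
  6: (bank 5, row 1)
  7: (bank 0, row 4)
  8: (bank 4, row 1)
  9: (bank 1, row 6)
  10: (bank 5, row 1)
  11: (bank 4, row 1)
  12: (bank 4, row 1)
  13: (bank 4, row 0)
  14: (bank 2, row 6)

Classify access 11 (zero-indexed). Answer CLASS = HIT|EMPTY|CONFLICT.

CLASS = HIT

#0 (3,0) C  (was 6)
#1 (0,5) H  (was 5)
#2 (4,2) E
#3 (5,1) C  (was 3)
#4 (3,5) C  (was 0)
#5 (3,5) H  (was 5)
#6 (5,1) H  (was 1)
#7 (0,4) C  (was 5)
#8 (4,1) C  (was 2)
#9 (1,6) E
#10 (5,1) H  (was 1)
#11 (4,1) H  (was 1)
#12 (4,1) H  (was 1)
#13 (4,0) C  (was 1)
#14 (2,6) E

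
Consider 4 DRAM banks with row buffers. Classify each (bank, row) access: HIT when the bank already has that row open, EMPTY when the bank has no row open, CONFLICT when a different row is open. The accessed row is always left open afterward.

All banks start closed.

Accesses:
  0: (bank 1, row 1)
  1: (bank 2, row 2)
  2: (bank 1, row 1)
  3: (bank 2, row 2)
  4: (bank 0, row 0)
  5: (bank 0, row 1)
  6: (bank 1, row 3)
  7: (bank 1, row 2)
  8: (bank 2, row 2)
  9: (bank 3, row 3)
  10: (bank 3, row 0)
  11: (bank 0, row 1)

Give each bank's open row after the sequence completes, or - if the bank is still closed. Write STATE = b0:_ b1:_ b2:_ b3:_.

  [0] b1 r1: no row ⇒ E
  [1] b2 r2: no row ⇒ E
  [2] b1 r1: had r1 ⇒ H
  [3] b2 r2: had r2 ⇒ H
  [4] b0 r0: no row ⇒ E
  [5] b0 r1: had r0 ⇒ C
  [6] b1 r3: had r1 ⇒ C
  [7] b1 r2: had r3 ⇒ C
  [8] b2 r2: had r2 ⇒ H
  [9] b3 r3: no row ⇒ E
  [10] b3 r0: had r3 ⇒ C
  [11] b0 r1: had r1 ⇒ H

STATE = b0:1 b1:2 b2:2 b3:0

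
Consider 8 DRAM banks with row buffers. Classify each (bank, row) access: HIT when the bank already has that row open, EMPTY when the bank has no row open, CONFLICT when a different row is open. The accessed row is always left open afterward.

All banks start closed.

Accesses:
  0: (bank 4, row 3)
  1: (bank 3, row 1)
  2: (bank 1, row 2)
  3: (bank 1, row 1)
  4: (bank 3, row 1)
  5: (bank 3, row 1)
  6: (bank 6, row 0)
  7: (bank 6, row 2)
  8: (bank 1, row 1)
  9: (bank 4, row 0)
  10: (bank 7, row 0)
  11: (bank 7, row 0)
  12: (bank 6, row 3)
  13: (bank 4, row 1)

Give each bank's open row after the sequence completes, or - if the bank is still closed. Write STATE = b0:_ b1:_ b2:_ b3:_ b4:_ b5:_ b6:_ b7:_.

STATE = b0:- b1:1 b2:- b3:1 b4:1 b5:- b6:3 b7:0

0: bank 4 row 3 — prev None → EMPTY
1: bank 3 row 1 — prev None → EMPTY
2: bank 1 row 2 — prev None → EMPTY
3: bank 1 row 1 — prev 2 → CONFLICT
4: bank 3 row 1 — prev 1 → HIT
5: bank 3 row 1 — prev 1 → HIT
6: bank 6 row 0 — prev None → EMPTY
7: bank 6 row 2 — prev 0 → CONFLICT
8: bank 1 row 1 — prev 1 → HIT
9: bank 4 row 0 — prev 3 → CONFLICT
10: bank 7 row 0 — prev None → EMPTY
11: bank 7 row 0 — prev 0 → HIT
12: bank 6 row 3 — prev 2 → CONFLICT
13: bank 4 row 1 — prev 0 → CONFLICT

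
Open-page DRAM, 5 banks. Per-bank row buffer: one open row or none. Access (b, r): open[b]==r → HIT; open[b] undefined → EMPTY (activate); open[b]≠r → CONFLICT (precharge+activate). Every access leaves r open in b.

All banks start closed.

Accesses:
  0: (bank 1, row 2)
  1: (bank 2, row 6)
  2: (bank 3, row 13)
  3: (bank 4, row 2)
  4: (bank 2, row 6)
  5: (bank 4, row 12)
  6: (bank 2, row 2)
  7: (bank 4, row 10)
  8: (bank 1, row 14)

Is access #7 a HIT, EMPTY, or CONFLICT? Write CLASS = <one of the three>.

CLASS = CONFLICT

#0 (1,2) E
#1 (2,6) E
#2 (3,13) E
#3 (4,2) E
#4 (2,6) H  (was 6)
#5 (4,12) C  (was 2)
#6 (2,2) C  (was 6)
#7 (4,10) C  (was 12)
#8 (1,14) C  (was 2)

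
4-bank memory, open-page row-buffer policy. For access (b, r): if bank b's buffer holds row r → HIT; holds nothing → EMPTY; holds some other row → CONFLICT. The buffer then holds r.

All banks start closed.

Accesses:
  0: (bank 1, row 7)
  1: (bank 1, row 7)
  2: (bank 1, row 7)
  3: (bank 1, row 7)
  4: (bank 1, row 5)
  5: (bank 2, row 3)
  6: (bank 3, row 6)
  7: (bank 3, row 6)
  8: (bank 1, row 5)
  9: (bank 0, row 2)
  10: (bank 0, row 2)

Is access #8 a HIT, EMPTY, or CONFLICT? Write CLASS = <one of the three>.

CLASS = HIT

  [0] b1 r7: no row ⇒ E
  [1] b1 r7: had r7 ⇒ H
  [2] b1 r7: had r7 ⇒ H
  [3] b1 r7: had r7 ⇒ H
  [4] b1 r5: had r7 ⇒ C
  [5] b2 r3: no row ⇒ E
  [6] b3 r6: no row ⇒ E
  [7] b3 r6: had r6 ⇒ H
  [8] b1 r5: had r5 ⇒ H
  [9] b0 r2: no row ⇒ E
  [10] b0 r2: had r2 ⇒ H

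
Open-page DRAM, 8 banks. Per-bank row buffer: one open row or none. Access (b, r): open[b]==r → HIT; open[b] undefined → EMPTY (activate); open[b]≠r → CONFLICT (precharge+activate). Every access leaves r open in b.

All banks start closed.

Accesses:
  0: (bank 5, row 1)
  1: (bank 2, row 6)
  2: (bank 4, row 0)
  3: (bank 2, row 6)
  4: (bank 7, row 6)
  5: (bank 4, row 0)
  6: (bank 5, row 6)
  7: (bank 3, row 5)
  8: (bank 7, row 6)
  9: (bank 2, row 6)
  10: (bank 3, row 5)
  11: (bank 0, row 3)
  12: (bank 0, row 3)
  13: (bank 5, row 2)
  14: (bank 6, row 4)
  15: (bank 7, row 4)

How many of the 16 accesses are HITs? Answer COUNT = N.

COUNT = 6

#0 (5,1) E
#1 (2,6) E
#2 (4,0) E
#3 (2,6) H  (was 6)
#4 (7,6) E
#5 (4,0) H  (was 0)
#6 (5,6) C  (was 1)
#7 (3,5) E
#8 (7,6) H  (was 6)
#9 (2,6) H  (was 6)
#10 (3,5) H  (was 5)
#11 (0,3) E
#12 (0,3) H  (was 3)
#13 (5,2) C  (was 6)
#14 (6,4) E
#15 (7,4) C  (was 6)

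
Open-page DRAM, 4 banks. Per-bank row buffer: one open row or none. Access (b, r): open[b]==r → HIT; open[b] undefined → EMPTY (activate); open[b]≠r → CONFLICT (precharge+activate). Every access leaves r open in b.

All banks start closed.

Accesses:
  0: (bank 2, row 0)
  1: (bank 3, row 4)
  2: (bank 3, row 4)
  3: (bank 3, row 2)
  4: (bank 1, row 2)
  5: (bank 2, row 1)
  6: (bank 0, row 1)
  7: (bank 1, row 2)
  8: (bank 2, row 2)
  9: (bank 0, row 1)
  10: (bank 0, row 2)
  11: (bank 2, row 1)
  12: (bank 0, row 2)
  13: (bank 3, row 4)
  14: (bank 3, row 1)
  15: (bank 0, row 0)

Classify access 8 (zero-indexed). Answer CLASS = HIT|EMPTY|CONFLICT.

CLASS = CONFLICT

  [0] b2 r0: no row ⇒ E
  [1] b3 r4: no row ⇒ E
  [2] b3 r4: had r4 ⇒ H
  [3] b3 r2: had r4 ⇒ C
  [4] b1 r2: no row ⇒ E
  [5] b2 r1: had r0 ⇒ C
  [6] b0 r1: no row ⇒ E
  [7] b1 r2: had r2 ⇒ H
  [8] b2 r2: had r1 ⇒ C
  [9] b0 r1: had r1 ⇒ H
  [10] b0 r2: had r1 ⇒ C
  [11] b2 r1: had r2 ⇒ C
  [12] b0 r2: had r2 ⇒ H
  [13] b3 r4: had r2 ⇒ C
  [14] b3 r1: had r4 ⇒ C
  [15] b0 r0: had r2 ⇒ C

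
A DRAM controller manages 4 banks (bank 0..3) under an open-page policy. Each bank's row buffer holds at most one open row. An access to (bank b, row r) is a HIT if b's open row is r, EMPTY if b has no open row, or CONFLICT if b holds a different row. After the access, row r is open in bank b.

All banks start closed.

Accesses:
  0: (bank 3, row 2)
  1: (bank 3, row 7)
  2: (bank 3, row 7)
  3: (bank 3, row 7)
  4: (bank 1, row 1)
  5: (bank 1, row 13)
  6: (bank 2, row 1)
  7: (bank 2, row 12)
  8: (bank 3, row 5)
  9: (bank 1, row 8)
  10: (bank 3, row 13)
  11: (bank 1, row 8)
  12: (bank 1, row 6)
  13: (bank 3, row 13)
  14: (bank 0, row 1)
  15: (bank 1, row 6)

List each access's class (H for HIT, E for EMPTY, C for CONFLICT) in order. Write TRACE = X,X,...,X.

TRACE = E,C,H,H,E,C,E,C,C,C,C,H,C,H,E,H

0: bank 3 row 2 — prev None → EMPTY
1: bank 3 row 7 — prev 2 → CONFLICT
2: bank 3 row 7 — prev 7 → HIT
3: bank 3 row 7 — prev 7 → HIT
4: bank 1 row 1 — prev None → EMPTY
5: bank 1 row 13 — prev 1 → CONFLICT
6: bank 2 row 1 — prev None → EMPTY
7: bank 2 row 12 — prev 1 → CONFLICT
8: bank 3 row 5 — prev 7 → CONFLICT
9: bank 1 row 8 — prev 13 → CONFLICT
10: bank 3 row 13 — prev 5 → CONFLICT
11: bank 1 row 8 — prev 8 → HIT
12: bank 1 row 6 — prev 8 → CONFLICT
13: bank 3 row 13 — prev 13 → HIT
14: bank 0 row 1 — prev None → EMPTY
15: bank 1 row 6 — prev 6 → HIT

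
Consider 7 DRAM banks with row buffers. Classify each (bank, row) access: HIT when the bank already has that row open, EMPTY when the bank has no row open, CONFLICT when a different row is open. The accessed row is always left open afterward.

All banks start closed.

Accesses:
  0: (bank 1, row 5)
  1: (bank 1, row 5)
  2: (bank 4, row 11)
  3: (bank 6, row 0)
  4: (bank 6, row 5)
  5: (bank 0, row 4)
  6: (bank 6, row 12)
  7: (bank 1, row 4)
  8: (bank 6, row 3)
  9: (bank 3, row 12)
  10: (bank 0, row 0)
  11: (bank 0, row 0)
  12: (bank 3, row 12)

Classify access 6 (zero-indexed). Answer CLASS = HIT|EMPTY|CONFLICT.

CLASS = CONFLICT

0: bank 1 row 5 — prev None → EMPTY
1: bank 1 row 5 — prev 5 → HIT
2: bank 4 row 11 — prev None → EMPTY
3: bank 6 row 0 — prev None → EMPTY
4: bank 6 row 5 — prev 0 → CONFLICT
5: bank 0 row 4 — prev None → EMPTY
6: bank 6 row 12 — prev 5 → CONFLICT
7: bank 1 row 4 — prev 5 → CONFLICT
8: bank 6 row 3 — prev 12 → CONFLICT
9: bank 3 row 12 — prev None → EMPTY
10: bank 0 row 0 — prev 4 → CONFLICT
11: bank 0 row 0 — prev 0 → HIT
12: bank 3 row 12 — prev 12 → HIT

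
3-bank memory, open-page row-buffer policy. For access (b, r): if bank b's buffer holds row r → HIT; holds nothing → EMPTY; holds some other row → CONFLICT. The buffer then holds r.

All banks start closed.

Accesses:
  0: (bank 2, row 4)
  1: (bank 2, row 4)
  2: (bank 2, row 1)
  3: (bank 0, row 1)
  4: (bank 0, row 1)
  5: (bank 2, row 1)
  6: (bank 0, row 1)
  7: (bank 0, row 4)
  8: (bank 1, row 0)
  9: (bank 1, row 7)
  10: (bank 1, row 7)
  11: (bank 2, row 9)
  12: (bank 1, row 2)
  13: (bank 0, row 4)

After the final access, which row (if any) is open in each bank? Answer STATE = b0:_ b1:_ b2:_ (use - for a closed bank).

STATE = b0:4 b1:2 b2:9

step 0: bank2 None->4 [EMPTY]
step 1: bank2 4->4 [HIT]
step 2: bank2 4->1 [CONFLICT]
step 3: bank0 None->1 [EMPTY]
step 4: bank0 1->1 [HIT]
step 5: bank2 1->1 [HIT]
step 6: bank0 1->1 [HIT]
step 7: bank0 1->4 [CONFLICT]
step 8: bank1 None->0 [EMPTY]
step 9: bank1 0->7 [CONFLICT]
step 10: bank1 7->7 [HIT]
step 11: bank2 1->9 [CONFLICT]
step 12: bank1 7->2 [CONFLICT]
step 13: bank0 4->4 [HIT]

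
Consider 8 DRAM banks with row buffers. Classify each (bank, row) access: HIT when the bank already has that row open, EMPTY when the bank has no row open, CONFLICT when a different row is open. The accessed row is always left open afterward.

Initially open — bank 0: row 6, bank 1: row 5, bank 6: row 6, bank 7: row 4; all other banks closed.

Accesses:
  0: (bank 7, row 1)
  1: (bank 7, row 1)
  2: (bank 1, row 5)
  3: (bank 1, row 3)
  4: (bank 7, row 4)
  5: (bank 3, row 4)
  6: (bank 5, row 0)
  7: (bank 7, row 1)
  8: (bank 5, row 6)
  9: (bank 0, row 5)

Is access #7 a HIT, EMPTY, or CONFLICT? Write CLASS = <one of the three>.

CLASS = CONFLICT

step 0: bank7 4->1 [CONFLICT]
step 1: bank7 1->1 [HIT]
step 2: bank1 5->5 [HIT]
step 3: bank1 5->3 [CONFLICT]
step 4: bank7 1->4 [CONFLICT]
step 5: bank3 None->4 [EMPTY]
step 6: bank5 None->0 [EMPTY]
step 7: bank7 4->1 [CONFLICT]
step 8: bank5 0->6 [CONFLICT]
step 9: bank0 6->5 [CONFLICT]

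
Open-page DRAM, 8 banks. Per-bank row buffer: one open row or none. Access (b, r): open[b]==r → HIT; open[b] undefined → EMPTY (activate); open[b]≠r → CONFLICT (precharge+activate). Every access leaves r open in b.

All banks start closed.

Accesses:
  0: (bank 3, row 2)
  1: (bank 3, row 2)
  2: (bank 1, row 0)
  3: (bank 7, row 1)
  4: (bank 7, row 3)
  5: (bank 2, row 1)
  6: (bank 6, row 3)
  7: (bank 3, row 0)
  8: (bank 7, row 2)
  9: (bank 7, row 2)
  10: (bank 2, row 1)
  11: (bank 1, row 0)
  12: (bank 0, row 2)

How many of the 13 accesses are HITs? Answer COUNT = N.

step 0: bank3 None->2 [EMPTY]
step 1: bank3 2->2 [HIT]
step 2: bank1 None->0 [EMPTY]
step 3: bank7 None->1 [EMPTY]
step 4: bank7 1->3 [CONFLICT]
step 5: bank2 None->1 [EMPTY]
step 6: bank6 None->3 [EMPTY]
step 7: bank3 2->0 [CONFLICT]
step 8: bank7 3->2 [CONFLICT]
step 9: bank7 2->2 [HIT]
step 10: bank2 1->1 [HIT]
step 11: bank1 0->0 [HIT]
step 12: bank0 None->2 [EMPTY]

COUNT = 4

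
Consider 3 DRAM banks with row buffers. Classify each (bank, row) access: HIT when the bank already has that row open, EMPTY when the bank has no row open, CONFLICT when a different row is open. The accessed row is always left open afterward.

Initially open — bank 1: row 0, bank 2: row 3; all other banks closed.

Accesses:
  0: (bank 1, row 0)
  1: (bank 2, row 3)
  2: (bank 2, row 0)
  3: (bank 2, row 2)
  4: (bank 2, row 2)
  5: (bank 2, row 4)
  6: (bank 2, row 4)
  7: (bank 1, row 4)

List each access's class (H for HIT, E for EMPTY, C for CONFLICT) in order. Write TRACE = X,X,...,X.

TRACE = H,H,C,C,H,C,H,C

#0 (1,0) H  (was 0)
#1 (2,3) H  (was 3)
#2 (2,0) C  (was 3)
#3 (2,2) C  (was 0)
#4 (2,2) H  (was 2)
#5 (2,4) C  (was 2)
#6 (2,4) H  (was 4)
#7 (1,4) C  (was 0)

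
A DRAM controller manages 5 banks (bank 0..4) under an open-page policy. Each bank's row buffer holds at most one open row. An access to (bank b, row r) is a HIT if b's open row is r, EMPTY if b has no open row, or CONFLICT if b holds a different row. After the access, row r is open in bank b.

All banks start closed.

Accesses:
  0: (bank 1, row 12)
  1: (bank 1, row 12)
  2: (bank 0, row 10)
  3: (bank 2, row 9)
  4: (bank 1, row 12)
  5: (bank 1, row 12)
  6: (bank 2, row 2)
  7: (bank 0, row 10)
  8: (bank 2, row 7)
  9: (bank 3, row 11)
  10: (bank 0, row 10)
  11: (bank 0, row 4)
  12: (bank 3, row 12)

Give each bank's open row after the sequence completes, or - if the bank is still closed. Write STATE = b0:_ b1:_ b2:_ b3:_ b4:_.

0: bank 1 row 12 — prev None → EMPTY
1: bank 1 row 12 — prev 12 → HIT
2: bank 0 row 10 — prev None → EMPTY
3: bank 2 row 9 — prev None → EMPTY
4: bank 1 row 12 — prev 12 → HIT
5: bank 1 row 12 — prev 12 → HIT
6: bank 2 row 2 — prev 9 → CONFLICT
7: bank 0 row 10 — prev 10 → HIT
8: bank 2 row 7 — prev 2 → CONFLICT
9: bank 3 row 11 — prev None → EMPTY
10: bank 0 row 10 — prev 10 → HIT
11: bank 0 row 4 — prev 10 → CONFLICT
12: bank 3 row 12 — prev 11 → CONFLICT

STATE = b0:4 b1:12 b2:7 b3:12 b4:-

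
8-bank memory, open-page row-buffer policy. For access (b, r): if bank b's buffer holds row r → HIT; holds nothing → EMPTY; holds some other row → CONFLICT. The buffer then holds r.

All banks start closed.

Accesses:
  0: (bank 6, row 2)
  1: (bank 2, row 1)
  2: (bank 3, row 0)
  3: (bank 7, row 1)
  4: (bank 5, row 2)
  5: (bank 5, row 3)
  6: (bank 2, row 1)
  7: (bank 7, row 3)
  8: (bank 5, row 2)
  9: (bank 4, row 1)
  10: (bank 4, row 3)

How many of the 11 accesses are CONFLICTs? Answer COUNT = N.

0: bank 6 row 2 — prev None → EMPTY
1: bank 2 row 1 — prev None → EMPTY
2: bank 3 row 0 — prev None → EMPTY
3: bank 7 row 1 — prev None → EMPTY
4: bank 5 row 2 — prev None → EMPTY
5: bank 5 row 3 — prev 2 → CONFLICT
6: bank 2 row 1 — prev 1 → HIT
7: bank 7 row 3 — prev 1 → CONFLICT
8: bank 5 row 2 — prev 3 → CONFLICT
9: bank 4 row 1 — prev None → EMPTY
10: bank 4 row 3 — prev 1 → CONFLICT

COUNT = 4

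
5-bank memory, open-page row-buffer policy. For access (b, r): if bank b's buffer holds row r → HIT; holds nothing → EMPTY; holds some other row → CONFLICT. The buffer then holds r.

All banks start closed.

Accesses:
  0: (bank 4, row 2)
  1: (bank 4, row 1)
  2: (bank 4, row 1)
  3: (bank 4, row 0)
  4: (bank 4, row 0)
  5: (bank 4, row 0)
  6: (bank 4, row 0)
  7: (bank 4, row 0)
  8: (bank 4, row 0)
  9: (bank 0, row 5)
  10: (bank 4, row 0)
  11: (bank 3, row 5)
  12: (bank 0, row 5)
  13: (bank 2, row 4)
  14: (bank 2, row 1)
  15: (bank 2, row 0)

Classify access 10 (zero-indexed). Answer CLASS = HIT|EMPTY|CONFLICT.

0: bank 4 row 2 — prev None → EMPTY
1: bank 4 row 1 — prev 2 → CONFLICT
2: bank 4 row 1 — prev 1 → HIT
3: bank 4 row 0 — prev 1 → CONFLICT
4: bank 4 row 0 — prev 0 → HIT
5: bank 4 row 0 — prev 0 → HIT
6: bank 4 row 0 — prev 0 → HIT
7: bank 4 row 0 — prev 0 → HIT
8: bank 4 row 0 — prev 0 → HIT
9: bank 0 row 5 — prev None → EMPTY
10: bank 4 row 0 — prev 0 → HIT
11: bank 3 row 5 — prev None → EMPTY
12: bank 0 row 5 — prev 5 → HIT
13: bank 2 row 4 — prev None → EMPTY
14: bank 2 row 1 — prev 4 → CONFLICT
15: bank 2 row 0 — prev 1 → CONFLICT

CLASS = HIT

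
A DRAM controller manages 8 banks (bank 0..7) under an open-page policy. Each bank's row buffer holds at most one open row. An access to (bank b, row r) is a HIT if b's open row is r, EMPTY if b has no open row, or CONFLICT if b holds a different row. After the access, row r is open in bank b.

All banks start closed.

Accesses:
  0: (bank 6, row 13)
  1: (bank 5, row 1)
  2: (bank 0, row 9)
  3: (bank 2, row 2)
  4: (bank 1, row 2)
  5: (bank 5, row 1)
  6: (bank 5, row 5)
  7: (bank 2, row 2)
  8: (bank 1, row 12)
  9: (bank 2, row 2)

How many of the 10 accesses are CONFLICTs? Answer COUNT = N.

COUNT = 2

  [0] b6 r13: no row ⇒ E
  [1] b5 r1: no row ⇒ E
  [2] b0 r9: no row ⇒ E
  [3] b2 r2: no row ⇒ E
  [4] b1 r2: no row ⇒ E
  [5] b5 r1: had r1 ⇒ H
  [6] b5 r5: had r1 ⇒ C
  [7] b2 r2: had r2 ⇒ H
  [8] b1 r12: had r2 ⇒ C
  [9] b2 r2: had r2 ⇒ H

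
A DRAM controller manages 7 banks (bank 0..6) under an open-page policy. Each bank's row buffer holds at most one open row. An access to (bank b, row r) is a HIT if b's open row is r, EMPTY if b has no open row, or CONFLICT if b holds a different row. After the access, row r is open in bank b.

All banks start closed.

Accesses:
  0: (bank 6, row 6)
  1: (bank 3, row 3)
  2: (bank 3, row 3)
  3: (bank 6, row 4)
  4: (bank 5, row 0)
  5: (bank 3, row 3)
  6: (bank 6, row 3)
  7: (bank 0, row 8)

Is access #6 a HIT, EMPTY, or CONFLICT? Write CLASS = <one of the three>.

CLASS = CONFLICT

0: bank 6 row 6 — prev None → EMPTY
1: bank 3 row 3 — prev None → EMPTY
2: bank 3 row 3 — prev 3 → HIT
3: bank 6 row 4 — prev 6 → CONFLICT
4: bank 5 row 0 — prev None → EMPTY
5: bank 3 row 3 — prev 3 → HIT
6: bank 6 row 3 — prev 4 → CONFLICT
7: bank 0 row 8 — prev None → EMPTY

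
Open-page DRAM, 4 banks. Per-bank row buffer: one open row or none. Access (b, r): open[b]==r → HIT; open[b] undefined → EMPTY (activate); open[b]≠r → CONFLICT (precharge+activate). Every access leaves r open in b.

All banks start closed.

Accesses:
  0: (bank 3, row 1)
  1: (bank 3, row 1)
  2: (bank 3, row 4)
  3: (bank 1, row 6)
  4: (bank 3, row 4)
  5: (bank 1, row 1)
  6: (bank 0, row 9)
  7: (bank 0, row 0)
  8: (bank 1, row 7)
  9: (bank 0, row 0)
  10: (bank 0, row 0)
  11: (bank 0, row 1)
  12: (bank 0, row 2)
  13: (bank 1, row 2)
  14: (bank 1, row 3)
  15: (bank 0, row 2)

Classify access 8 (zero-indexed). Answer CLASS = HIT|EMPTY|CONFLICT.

CLASS = CONFLICT

#0 (3,1) E
#1 (3,1) H  (was 1)
#2 (3,4) C  (was 1)
#3 (1,6) E
#4 (3,4) H  (was 4)
#5 (1,1) C  (was 6)
#6 (0,9) E
#7 (0,0) C  (was 9)
#8 (1,7) C  (was 1)
#9 (0,0) H  (was 0)
#10 (0,0) H  (was 0)
#11 (0,1) C  (was 0)
#12 (0,2) C  (was 1)
#13 (1,2) C  (was 7)
#14 (1,3) C  (was 2)
#15 (0,2) H  (was 2)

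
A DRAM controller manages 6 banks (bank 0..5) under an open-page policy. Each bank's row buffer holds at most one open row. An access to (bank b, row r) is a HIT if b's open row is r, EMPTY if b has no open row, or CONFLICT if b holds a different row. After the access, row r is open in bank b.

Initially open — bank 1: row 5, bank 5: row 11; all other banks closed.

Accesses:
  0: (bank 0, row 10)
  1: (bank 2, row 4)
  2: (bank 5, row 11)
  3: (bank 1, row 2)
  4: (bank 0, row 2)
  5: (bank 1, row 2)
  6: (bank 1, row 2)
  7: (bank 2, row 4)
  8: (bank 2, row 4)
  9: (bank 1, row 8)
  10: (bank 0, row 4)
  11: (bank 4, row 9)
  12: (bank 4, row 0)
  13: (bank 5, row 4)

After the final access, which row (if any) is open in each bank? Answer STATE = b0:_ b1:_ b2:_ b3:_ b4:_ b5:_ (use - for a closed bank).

STATE = b0:4 b1:8 b2:4 b3:- b4:0 b5:4

  [0] b0 r10: no row ⇒ E
  [1] b2 r4: no row ⇒ E
  [2] b5 r11: had r11 ⇒ H
  [3] b1 r2: had r5 ⇒ C
  [4] b0 r2: had r10 ⇒ C
  [5] b1 r2: had r2 ⇒ H
  [6] b1 r2: had r2 ⇒ H
  [7] b2 r4: had r4 ⇒ H
  [8] b2 r4: had r4 ⇒ H
  [9] b1 r8: had r2 ⇒ C
  [10] b0 r4: had r2 ⇒ C
  [11] b4 r9: no row ⇒ E
  [12] b4 r0: had r9 ⇒ C
  [13] b5 r4: had r11 ⇒ C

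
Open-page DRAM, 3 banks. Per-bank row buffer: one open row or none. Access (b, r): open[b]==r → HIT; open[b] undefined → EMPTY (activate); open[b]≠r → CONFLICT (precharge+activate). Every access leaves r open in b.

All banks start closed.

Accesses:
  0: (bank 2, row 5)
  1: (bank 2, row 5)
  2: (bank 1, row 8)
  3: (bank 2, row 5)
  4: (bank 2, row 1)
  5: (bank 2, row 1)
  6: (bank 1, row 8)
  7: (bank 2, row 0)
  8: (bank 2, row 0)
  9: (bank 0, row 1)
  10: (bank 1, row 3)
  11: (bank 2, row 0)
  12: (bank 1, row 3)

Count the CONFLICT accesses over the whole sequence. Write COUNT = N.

0: bank 2 row 5 — prev None → EMPTY
1: bank 2 row 5 — prev 5 → HIT
2: bank 1 row 8 — prev None → EMPTY
3: bank 2 row 5 — prev 5 → HIT
4: bank 2 row 1 — prev 5 → CONFLICT
5: bank 2 row 1 — prev 1 → HIT
6: bank 1 row 8 — prev 8 → HIT
7: bank 2 row 0 — prev 1 → CONFLICT
8: bank 2 row 0 — prev 0 → HIT
9: bank 0 row 1 — prev None → EMPTY
10: bank 1 row 3 — prev 8 → CONFLICT
11: bank 2 row 0 — prev 0 → HIT
12: bank 1 row 3 — prev 3 → HIT

COUNT = 3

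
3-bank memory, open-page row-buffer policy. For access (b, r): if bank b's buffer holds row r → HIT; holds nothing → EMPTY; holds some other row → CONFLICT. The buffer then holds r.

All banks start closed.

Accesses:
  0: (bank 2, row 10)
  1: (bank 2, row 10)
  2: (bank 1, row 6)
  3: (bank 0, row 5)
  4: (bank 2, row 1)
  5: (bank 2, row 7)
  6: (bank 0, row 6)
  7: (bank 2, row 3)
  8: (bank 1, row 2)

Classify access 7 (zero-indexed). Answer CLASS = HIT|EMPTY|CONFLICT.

CLASS = CONFLICT

0: bank 2 row 10 — prev None → EMPTY
1: bank 2 row 10 — prev 10 → HIT
2: bank 1 row 6 — prev None → EMPTY
3: bank 0 row 5 — prev None → EMPTY
4: bank 2 row 1 — prev 10 → CONFLICT
5: bank 2 row 7 — prev 1 → CONFLICT
6: bank 0 row 6 — prev 5 → CONFLICT
7: bank 2 row 3 — prev 7 → CONFLICT
8: bank 1 row 2 — prev 6 → CONFLICT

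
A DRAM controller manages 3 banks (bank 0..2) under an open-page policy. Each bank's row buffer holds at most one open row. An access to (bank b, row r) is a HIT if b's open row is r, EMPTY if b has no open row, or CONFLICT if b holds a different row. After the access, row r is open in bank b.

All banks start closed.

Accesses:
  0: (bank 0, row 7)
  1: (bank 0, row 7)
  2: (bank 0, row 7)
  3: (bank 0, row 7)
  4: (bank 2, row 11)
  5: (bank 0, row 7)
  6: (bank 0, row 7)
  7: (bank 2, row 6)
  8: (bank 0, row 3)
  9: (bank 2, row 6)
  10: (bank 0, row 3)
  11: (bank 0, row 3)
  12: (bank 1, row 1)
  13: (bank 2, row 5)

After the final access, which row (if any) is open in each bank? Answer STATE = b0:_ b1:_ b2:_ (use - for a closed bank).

#0 (0,7) E
#1 (0,7) H  (was 7)
#2 (0,7) H  (was 7)
#3 (0,7) H  (was 7)
#4 (2,11) E
#5 (0,7) H  (was 7)
#6 (0,7) H  (was 7)
#7 (2,6) C  (was 11)
#8 (0,3) C  (was 7)
#9 (2,6) H  (was 6)
#10 (0,3) H  (was 3)
#11 (0,3) H  (was 3)
#12 (1,1) E
#13 (2,5) C  (was 6)

STATE = b0:3 b1:1 b2:5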